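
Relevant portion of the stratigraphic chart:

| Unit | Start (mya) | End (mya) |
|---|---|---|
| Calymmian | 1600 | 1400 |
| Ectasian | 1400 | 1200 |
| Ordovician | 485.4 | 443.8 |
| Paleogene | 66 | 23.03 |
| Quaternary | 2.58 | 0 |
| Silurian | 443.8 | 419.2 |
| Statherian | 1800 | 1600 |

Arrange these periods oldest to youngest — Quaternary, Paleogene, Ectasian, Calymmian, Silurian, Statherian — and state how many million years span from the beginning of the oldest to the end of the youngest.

Start ages (Ma): Statherian 1800, Calymmian 1600, Ectasian 1400, Silurian 443.8, Paleogene 66, Quaternary 2.58.
Ordered oldest to youngest: Statherian, Calymmian, Ectasian, Silurian, Paleogene, Quaternary.
Span = 1800 − 0 = 1800 Myr.

Statherian, Calymmian, Ectasian, Silurian, Paleogene, Quaternary; total span 1800 Myr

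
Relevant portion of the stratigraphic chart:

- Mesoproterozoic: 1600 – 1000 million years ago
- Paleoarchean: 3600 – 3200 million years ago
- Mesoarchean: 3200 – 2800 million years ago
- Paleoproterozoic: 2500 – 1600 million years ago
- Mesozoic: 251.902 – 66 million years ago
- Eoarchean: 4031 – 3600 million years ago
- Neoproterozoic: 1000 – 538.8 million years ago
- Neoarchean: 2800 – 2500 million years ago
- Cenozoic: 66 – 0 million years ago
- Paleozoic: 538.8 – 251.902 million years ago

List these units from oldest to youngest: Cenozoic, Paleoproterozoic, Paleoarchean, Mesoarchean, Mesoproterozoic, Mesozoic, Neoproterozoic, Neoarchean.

Paleoarchean, Mesoarchean, Neoarchean, Paleoproterozoic, Mesoproterozoic, Neoproterozoic, Mesozoic, Cenozoic

Sorting by start age (descending Ma, since larger Ma = older): Paleoarchean began 3600, Mesoarchean began 3200, Neoarchean began 2800, Paleoproterozoic began 2500, Mesoproterozoic began 1600, Neoproterozoic began 1000, Mesozoic began 251.902, Cenozoic began 66.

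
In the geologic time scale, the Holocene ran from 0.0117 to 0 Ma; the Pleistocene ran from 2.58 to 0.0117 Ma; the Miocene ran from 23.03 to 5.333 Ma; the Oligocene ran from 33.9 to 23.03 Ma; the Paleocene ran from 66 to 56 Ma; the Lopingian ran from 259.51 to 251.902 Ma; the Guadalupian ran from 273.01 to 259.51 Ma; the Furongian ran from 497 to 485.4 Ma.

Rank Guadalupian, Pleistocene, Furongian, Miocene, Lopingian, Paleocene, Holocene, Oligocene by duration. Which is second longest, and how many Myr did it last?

Guadalupian, 13.5 million years

Durations: Guadalupian 13.5; Pleistocene 2.5683; Furongian 11.6; Miocene 17.697; Lopingian 7.608; Paleocene 10; Holocene 0.0117; Oligocene 10.87 Myr.
Sorted longest-first: Miocene (17.697), Guadalupian (13.5), Furongian (11.6), Oligocene (10.87), Paleocene (10), Lopingian (7.608), Pleistocene (2.5683), Holocene (0.0117).
The second longest is Guadalupian at 13.5 Myr.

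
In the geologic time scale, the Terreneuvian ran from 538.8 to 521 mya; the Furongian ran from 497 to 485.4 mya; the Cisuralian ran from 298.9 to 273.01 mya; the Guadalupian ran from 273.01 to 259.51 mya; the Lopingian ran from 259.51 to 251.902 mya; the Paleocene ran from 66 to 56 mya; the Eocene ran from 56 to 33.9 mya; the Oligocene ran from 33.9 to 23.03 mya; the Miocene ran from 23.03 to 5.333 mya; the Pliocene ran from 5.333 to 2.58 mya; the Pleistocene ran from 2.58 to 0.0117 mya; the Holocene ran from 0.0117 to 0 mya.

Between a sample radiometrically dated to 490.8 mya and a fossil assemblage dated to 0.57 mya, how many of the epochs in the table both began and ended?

8

The older date is 490.8 Ma and the younger is 0.57 Ma.
Epochs with start < 490.8 and end > 0.57 Ma: Cisuralian (298.9–273.01), Guadalupian (273.01–259.51), Lopingian (259.51–251.902), Paleocene (66–56), Eocene (56–33.9), Oligocene (33.9–23.03), Miocene (23.03–5.333), Pliocene (5.333–2.58).
That is 8 complete epochs.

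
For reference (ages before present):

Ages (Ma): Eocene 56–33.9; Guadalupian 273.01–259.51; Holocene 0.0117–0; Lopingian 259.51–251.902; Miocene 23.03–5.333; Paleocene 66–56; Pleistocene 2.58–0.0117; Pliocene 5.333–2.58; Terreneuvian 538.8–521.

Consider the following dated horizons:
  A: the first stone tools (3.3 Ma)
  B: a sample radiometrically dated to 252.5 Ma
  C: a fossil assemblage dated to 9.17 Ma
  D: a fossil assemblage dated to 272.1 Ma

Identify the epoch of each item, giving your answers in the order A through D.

Match each age against the start–end ranges in the excerpt: A = 3.3 Ma → Pliocene (5.333–2.58); B = 252.5 Ma → Lopingian (259.51–251.902); C = 9.17 Ma → Miocene (23.03–5.333); D = 272.1 Ma → Guadalupian (273.01–259.51).

A — Pliocene; B — Lopingian; C — Miocene; D — Guadalupian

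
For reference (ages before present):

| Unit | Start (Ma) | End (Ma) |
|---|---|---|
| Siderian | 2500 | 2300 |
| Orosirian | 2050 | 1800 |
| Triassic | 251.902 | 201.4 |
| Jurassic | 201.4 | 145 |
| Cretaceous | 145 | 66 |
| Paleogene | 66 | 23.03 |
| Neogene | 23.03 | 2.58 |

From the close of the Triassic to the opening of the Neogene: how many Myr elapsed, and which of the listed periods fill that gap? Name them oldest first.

178.37 million years; Jurassic, Cretaceous, Paleogene

End of Triassic = 201.4 Ma; start of Neogene = 23.03 Ma.
Gap = 201.4 − 23.03 = 178.37 Myr.
Periods wholly inside 201.4–23.03 Ma: Jurassic (201.4–145), Cretaceous (145–66), Paleogene (66–23.03).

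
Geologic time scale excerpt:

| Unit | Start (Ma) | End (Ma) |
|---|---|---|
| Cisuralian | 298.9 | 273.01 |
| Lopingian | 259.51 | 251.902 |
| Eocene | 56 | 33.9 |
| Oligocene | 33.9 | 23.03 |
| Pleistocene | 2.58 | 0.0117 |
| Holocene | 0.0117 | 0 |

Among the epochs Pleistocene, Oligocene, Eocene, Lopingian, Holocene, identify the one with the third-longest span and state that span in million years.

Start − end for each: Pleistocene 2.58 − 0.0117 = 2.5683; Oligocene 33.9 − 23.03 = 10.87; Eocene 56 − 33.9 = 22.1; Lopingian 259.51 − 251.902 = 7.608; Holocene 0.0117 − 0 = 0.0117.
Ranking these from longest: Eocene > Oligocene > Lopingian > Pleistocene > Holocene.
Position 3 in that ranking is Lopingian, which lasted 7.608 Myr.

Lopingian, 7.608 million years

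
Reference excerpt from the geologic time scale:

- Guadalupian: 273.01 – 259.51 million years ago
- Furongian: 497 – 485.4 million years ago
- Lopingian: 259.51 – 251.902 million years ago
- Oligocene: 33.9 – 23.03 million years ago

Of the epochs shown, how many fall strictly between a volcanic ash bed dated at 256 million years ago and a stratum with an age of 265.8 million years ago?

Checking each listed span, none has both start < 265.8 Ma and end > 256 Ma — every epoch straddles one of the two dates or lies outside them — so the count is 0.

0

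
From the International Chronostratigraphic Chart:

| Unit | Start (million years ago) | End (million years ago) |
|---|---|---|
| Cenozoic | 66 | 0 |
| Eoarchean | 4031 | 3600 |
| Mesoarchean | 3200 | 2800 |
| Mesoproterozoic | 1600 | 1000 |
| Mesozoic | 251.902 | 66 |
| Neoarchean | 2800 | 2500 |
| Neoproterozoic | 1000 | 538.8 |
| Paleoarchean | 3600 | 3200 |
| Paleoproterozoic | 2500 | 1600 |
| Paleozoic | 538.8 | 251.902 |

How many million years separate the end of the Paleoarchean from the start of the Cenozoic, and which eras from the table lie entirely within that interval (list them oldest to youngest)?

End of Paleoarchean = 3200 Ma; start of Cenozoic = 66 Ma.
Gap = 3200 − 66 = 3134 Myr.
Eras wholly inside 3200–66 Ma: Mesoarchean (3200–2800), Neoarchean (2800–2500), Paleoproterozoic (2500–1600), Mesoproterozoic (1600–1000), Neoproterozoic (1000–538.8), Paleozoic (538.8–251.902), Mesozoic (251.902–66).

3134 million years; Mesoarchean, Neoarchean, Paleoproterozoic, Mesoproterozoic, Neoproterozoic, Paleozoic, Mesozoic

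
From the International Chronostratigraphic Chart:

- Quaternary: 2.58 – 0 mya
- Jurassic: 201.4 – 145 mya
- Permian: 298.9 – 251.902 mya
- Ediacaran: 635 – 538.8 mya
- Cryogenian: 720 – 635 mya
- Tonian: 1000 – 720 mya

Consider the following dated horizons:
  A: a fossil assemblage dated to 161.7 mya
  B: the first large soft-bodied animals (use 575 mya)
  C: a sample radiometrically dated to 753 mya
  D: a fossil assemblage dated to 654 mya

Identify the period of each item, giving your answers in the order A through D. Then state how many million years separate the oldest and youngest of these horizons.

A — Jurassic; B — Ediacaran; C — Tonian; D — Cryogenian; span 591.3 million years

Match each age against the start–end ranges in the excerpt: A = 161.7 Ma → Jurassic (201.4–145); B = 575 Ma → Ediacaran (635–538.8); C = 753 Ma → Tonian (1000–720); D = 654 Ma → Cryogenian (720–635).
The largest age is 753 Ma and the smallest is 161.7 Ma; their difference is 591.3 Myr.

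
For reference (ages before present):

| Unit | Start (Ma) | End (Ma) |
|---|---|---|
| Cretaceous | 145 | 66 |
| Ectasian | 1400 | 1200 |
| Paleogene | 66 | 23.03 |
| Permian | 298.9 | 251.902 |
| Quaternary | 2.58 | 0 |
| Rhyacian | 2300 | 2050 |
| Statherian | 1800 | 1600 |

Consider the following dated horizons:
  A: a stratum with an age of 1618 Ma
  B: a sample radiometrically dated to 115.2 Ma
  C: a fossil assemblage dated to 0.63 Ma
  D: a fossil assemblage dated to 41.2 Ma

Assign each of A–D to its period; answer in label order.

A: 1618 Ma lies in 1800–1600 Ma, so Statherian.
B: 115.2 Ma lies in 145–66 Ma, so Cretaceous.
C: 0.63 Ma lies in 2.58–0 Ma, so Quaternary.
D: 41.2 Ma lies in 66–23.03 Ma, so Paleogene.

A — Statherian; B — Cretaceous; C — Quaternary; D — Paleogene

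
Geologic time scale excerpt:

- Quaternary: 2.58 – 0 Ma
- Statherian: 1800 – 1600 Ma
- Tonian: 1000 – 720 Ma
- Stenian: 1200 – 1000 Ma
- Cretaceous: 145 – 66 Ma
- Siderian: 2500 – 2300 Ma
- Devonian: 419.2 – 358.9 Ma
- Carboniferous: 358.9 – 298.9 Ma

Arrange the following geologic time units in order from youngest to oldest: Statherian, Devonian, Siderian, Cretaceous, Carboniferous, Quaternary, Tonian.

Quaternary, Cretaceous, Carboniferous, Devonian, Tonian, Statherian, Siderian

The oldest of these is Siderian (starts 2500 Ma) and the youngest is Quaternary (ends 0 Ma).
In between, by decreasing start age: Statherian (1800), Tonian (1000), Devonian (419.2), Carboniferous (358.9), Cretaceous (145).
Listing youngest first means reversing that sequence.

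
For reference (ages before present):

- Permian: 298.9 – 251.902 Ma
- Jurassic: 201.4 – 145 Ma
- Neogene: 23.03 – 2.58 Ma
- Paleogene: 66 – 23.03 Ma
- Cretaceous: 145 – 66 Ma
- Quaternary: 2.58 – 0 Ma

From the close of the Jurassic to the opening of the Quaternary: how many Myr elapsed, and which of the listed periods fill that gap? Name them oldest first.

End of Jurassic = 145 Ma; start of Quaternary = 2.58 Ma.
Gap = 145 − 2.58 = 142.42 Myr.
Periods wholly inside 145–2.58 Ma: Cretaceous (145–66), Paleogene (66–23.03), Neogene (23.03–2.58).

142.42 million years; Cretaceous, Paleogene, Neogene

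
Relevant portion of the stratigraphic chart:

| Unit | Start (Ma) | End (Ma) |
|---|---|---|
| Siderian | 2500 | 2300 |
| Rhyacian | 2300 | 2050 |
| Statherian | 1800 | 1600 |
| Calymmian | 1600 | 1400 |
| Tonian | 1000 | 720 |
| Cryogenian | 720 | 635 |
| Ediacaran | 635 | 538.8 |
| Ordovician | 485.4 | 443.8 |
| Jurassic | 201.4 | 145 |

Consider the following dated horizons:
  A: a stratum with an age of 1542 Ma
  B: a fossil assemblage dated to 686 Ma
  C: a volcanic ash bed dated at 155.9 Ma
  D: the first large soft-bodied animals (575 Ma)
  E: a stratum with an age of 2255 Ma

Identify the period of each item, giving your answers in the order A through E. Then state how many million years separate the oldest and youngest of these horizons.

A — Calymmian; B — Cryogenian; C — Jurassic; D — Ediacaran; E — Rhyacian; span 2099.1 million years

A: 1542 Ma lies in 1600–1400 Ma, so Calymmian.
B: 686 Ma lies in 720–635 Ma, so Cryogenian.
C: 155.9 Ma lies in 201.4–145 Ma, so Jurassic.
D: 575 Ma lies in 635–538.8 Ma, so Ediacaran.
E: 2255 Ma lies in 2300–2050 Ma, so Rhyacian.
Oldest = 2255 Ma, youngest = 155.9 Ma → span 2099.1 Myr.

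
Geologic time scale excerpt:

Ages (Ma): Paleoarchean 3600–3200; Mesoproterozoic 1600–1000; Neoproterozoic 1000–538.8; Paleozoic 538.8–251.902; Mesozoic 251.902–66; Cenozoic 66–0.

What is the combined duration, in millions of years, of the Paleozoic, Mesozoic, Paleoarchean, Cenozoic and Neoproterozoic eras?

Duration is start − end for each: (538.8 − 251.902) + (251.902 − 66) + (3600 − 3200) + (66 − 0) + (1000 − 538.8).
That is 286.898 + 185.902 + 400 + 66 + 461.2, which totals 1400 million years.

1400 million years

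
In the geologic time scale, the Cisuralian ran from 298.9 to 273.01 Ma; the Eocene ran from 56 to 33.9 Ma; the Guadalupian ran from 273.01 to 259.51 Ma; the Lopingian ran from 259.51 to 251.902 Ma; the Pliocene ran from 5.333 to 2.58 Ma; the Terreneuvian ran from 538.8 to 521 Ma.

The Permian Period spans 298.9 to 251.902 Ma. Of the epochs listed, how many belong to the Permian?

3

Epochs inside 298.9–251.902 Ma: Cisuralian, Guadalupian, Lopingian — 3 in total.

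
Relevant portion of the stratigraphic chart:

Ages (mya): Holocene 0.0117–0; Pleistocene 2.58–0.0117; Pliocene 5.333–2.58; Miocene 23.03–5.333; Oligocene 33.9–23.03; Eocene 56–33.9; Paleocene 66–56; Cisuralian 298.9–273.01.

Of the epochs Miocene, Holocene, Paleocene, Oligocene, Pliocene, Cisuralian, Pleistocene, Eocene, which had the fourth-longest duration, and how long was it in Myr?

Start − end for each: Miocene 23.03 − 5.333 = 17.697; Holocene 0.0117 − 0 = 0.0117; Paleocene 66 − 56 = 10; Oligocene 33.9 − 23.03 = 10.87; Pliocene 5.333 − 2.58 = 2.753; Cisuralian 298.9 − 273.01 = 25.89; Pleistocene 2.58 − 0.0117 = 2.5683; Eocene 56 − 33.9 = 22.1.
Ranking these from longest: Cisuralian > Eocene > Miocene > Oligocene > Paleocene > Pliocene > Pleistocene > Holocene.
Position 4 in that ranking is Oligocene, which lasted 10.87 Myr.

Oligocene, 10.87 million years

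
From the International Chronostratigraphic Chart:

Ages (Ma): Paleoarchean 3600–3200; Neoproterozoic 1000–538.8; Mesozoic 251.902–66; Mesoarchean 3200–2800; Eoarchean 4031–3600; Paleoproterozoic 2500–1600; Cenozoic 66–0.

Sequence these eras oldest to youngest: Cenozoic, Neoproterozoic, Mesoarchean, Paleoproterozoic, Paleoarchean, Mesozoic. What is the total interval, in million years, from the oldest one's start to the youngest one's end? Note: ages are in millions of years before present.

Paleoarchean → Mesoarchean → Paleoproterozoic → Neoproterozoic → Mesozoic → Cenozoic; total span 3600 Myr

From the excerpt: Cenozoic 66–0; Neoproterozoic 1000–538.8; Mesoarchean 3200–2800; Paleoproterozoic 2500–1600; Paleoarchean 3600–3200; Mesozoic 251.902–66 (Ma).
Larger Ma is earlier, so the oldest is Paleoarchean and the youngest is Cenozoic; oldest to youngest: Paleoarchean, Mesoarchean, Paleoproterozoic, Neoproterozoic, Mesozoic, Cenozoic.
Oldest start 3600 minus youngest end 0 gives 3600 Myr overall.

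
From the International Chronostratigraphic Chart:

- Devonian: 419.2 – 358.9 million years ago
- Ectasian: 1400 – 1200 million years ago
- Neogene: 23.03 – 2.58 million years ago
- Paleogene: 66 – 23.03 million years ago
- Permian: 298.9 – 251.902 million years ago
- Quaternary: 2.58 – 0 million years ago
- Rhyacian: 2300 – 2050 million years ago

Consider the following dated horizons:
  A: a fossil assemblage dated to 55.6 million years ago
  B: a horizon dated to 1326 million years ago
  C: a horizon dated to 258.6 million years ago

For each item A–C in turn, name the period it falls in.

A: 55.6 Ma lies in 66–23.03 Ma, so Paleogene.
B: 1326 Ma lies in 1400–1200 Ma, so Ectasian.
C: 258.6 Ma lies in 298.9–251.902 Ma, so Permian.

A — Paleogene; B — Ectasian; C — Permian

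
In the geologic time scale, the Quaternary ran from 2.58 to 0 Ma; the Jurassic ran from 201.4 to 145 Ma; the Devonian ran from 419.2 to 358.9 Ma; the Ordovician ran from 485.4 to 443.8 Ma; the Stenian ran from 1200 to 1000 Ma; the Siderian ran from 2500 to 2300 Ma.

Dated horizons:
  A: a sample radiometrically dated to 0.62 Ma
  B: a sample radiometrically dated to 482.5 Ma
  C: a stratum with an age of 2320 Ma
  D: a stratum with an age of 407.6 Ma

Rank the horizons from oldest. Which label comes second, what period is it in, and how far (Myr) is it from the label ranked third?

B, in the Ordovician; 74.9 million years to D

Larger Ma means older, so oldest first: C 2320 > B 482.5 > D 407.6 > A 0.62.
Counting 2 along gives B (482.5 Ma); the excerpt puts that inside the Ordovician, 485.4–443.8 Ma.
Next in line is D (407.6 Ma), and 482.5 − 407.6 = 74.9 Myr.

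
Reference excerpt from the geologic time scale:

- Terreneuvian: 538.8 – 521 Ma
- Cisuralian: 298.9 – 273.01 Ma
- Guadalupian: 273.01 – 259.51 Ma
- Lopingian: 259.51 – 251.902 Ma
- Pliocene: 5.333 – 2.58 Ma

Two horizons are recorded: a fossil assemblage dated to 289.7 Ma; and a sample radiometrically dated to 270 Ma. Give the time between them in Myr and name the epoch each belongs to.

Elapsed time: 289.7 − 270 = 19.7 Myr.
289.7 Ma lies within 298.9–273.01 Ma: Cisuralian.
270 Ma lies within 273.01–259.51 Ma: Guadalupian.

19.7 million years apart; the first in the Cisuralian, the second in the Guadalupian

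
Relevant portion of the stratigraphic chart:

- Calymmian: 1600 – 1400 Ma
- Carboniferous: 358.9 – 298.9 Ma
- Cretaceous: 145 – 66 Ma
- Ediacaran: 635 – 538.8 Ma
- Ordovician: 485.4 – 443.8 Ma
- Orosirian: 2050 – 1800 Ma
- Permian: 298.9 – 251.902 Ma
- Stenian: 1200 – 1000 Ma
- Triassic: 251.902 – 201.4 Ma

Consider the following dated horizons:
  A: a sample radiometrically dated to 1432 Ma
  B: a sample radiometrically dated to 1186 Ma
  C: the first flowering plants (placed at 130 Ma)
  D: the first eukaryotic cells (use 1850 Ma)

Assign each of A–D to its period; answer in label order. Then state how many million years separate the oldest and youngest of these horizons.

A — Calymmian; B — Stenian; C — Cretaceous; D — Orosirian; span 1720 million years

A: 1432 Ma lies in 1600–1400 Ma, so Calymmian.
B: 1186 Ma lies in 1200–1000 Ma, so Stenian.
C: 130 Ma lies in 145–66 Ma, so Cretaceous.
D: 1850 Ma lies in 2050–1800 Ma, so Orosirian.
Oldest = 1850 Ma, youngest = 130 Ma → span 1720 Myr.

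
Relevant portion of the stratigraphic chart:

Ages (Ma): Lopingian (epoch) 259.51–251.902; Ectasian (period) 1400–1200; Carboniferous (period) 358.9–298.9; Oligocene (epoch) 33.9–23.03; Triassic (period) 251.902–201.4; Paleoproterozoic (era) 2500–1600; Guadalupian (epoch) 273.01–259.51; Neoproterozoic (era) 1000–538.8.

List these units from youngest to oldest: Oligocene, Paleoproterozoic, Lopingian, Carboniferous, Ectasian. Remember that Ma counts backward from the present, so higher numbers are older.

Oligocene → Lopingian → Carboniferous → Ectasian → Paleoproterozoic

Read off each span (Ma): Oligocene 33.9–23.03; Paleoproterozoic 2500–1600; Lopingian 259.51–251.902; Carboniferous 358.9–298.9; Ectasian 1400–1200.
Larger Ma is older, so oldest→youngest is Paleoproterozoic, Ectasian, Carboniferous, Lopingian, Oligocene; reverse it for youngest→oldest.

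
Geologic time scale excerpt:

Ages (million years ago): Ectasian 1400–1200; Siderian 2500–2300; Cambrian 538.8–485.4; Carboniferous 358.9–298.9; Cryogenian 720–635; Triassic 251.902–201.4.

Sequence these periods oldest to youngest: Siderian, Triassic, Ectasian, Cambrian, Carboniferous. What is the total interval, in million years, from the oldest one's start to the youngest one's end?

From the excerpt: Siderian 2500–2300; Triassic 251.902–201.4; Ectasian 1400–1200; Cambrian 538.8–485.4; Carboniferous 358.9–298.9 (Ma).
Larger Ma is earlier, so the oldest is Siderian and the youngest is Triassic; oldest to youngest: Siderian, Ectasian, Cambrian, Carboniferous, Triassic.
Oldest start 2500 minus youngest end 201.4 gives 2298.6 Myr overall.

Siderian, Ectasian, Cambrian, Carboniferous, Triassic; total span 2298.6 Myr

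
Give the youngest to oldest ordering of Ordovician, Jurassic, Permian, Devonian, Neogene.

Group by era (each group listed oldest first) — Paleozoic: Ordovician, Devonian, Permian; Mesozoic: Jurassic; Cenozoic: Neogene. The eras run Paleozoic → Mesozoic → Cenozoic. Concatenating the groups in that era order and then reversing gives youngest to oldest.

Neogene → Jurassic → Permian → Devonian → Ordovician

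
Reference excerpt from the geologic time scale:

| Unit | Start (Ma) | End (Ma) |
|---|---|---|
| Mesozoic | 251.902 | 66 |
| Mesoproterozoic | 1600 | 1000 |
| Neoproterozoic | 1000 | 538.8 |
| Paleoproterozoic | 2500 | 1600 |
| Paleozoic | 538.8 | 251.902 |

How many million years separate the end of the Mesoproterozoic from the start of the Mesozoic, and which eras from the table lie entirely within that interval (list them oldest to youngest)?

End of Mesoproterozoic = 1000 Ma; start of Mesozoic = 251.902 Ma.
Gap = 1000 − 251.902 = 748.098 Myr.
Eras wholly inside 1000–251.902 Ma: Neoproterozoic (1000–538.8), Paleozoic (538.8–251.902).

748.098 million years; Neoproterozoic, Paleozoic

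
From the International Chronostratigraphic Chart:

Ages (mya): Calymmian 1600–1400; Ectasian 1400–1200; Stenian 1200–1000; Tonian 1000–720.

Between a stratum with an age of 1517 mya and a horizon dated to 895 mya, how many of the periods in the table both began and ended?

2

1517 Ma sits inside the Calymmian (1600–1400) and 895 Ma inside the Tonian (1000–720); neither of those is wholly between the two dates.
The listed periods lying completely between them are Ectasian, Stenian — 2 in all.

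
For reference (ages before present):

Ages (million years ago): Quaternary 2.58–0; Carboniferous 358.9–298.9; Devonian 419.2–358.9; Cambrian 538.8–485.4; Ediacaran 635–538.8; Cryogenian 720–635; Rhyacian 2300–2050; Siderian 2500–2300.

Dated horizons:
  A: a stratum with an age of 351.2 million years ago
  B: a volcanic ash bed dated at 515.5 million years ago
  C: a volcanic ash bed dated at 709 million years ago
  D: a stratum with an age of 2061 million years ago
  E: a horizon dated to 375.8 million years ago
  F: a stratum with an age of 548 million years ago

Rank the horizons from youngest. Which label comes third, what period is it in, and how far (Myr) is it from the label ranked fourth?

B, in the Cambrian; 32.5 million years to F

Smaller Ma means younger, so youngest first: A 351.2 < E 375.8 < B 515.5 < F 548 < C 709 < D 2061.
Counting 3 along gives B (515.5 Ma); the excerpt puts that inside the Cambrian, 538.8–485.4 Ma.
Next in line is F (548 Ma), and 548 − 515.5 = 32.5 Myr.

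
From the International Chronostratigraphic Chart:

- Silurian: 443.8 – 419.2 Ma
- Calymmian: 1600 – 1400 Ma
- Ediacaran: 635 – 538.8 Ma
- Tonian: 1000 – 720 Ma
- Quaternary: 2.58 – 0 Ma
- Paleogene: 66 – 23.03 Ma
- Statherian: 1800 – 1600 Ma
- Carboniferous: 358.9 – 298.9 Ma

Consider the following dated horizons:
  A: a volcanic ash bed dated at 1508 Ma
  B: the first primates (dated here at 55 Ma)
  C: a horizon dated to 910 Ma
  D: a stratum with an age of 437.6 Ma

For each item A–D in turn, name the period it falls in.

A: 1508 Ma lies in 1600–1400 Ma, so Calymmian.
B: 55 Ma lies in 66–23.03 Ma, so Paleogene.
C: 910 Ma lies in 1000–720 Ma, so Tonian.
D: 437.6 Ma lies in 443.8–419.2 Ma, so Silurian.

A — Calymmian; B — Paleogene; C — Tonian; D — Silurian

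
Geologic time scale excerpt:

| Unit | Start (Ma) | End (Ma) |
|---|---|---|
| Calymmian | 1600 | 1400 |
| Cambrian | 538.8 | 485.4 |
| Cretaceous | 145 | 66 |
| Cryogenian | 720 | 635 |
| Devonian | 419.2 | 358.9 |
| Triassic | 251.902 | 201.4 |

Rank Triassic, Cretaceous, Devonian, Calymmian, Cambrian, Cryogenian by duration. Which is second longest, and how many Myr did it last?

Cryogenian, 85 million years

Start − end for each: Triassic 251.902 − 201.4 = 50.502; Cretaceous 145 − 66 = 79; Devonian 419.2 − 358.9 = 60.3; Calymmian 1600 − 1400 = 200; Cambrian 538.8 − 485.4 = 53.4; Cryogenian 720 − 635 = 85.
Ranking these from longest: Calymmian > Cryogenian > Cretaceous > Devonian > Cambrian > Triassic.
Position 2 in that ranking is Cryogenian, which lasted 85 Myr.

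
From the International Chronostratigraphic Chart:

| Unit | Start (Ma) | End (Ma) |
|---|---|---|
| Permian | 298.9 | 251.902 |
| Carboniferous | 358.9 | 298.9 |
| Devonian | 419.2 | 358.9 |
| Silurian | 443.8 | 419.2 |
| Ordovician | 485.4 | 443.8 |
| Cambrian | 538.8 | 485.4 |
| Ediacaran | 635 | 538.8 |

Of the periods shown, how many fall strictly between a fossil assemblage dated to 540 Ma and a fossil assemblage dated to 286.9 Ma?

The older date is 540 Ma and the younger is 286.9 Ma.
Periods with start < 540 and end > 286.9 Ma: Cambrian (538.8–485.4), Ordovician (485.4–443.8), Silurian (443.8–419.2), Devonian (419.2–358.9), Carboniferous (358.9–298.9).
That is 5 complete periods.

5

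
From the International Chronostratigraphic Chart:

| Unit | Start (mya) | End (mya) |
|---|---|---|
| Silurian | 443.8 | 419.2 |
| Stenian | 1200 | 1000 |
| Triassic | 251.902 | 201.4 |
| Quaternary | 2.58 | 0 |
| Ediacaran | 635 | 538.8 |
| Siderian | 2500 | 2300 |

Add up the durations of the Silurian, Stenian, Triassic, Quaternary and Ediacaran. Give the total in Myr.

Duration is start − end for each: (443.8 − 419.2) + (1200 − 1000) + (251.902 − 201.4) + (2.58 − 0) + (635 − 538.8).
That is 24.6 + 200 + 50.502 + 2.58 + 96.2, which totals 373.882 million years.

373.882 million years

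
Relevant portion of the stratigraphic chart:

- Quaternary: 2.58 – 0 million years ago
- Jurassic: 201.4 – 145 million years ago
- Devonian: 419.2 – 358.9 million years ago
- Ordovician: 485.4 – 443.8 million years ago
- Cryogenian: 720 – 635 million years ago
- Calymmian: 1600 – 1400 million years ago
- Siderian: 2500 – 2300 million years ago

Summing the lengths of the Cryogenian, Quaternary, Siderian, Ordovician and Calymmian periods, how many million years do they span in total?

Each duration: Cryogenian = 85; Quaternary = 2.58; Siderian = 200; Ordovician = 41.6; Calymmian = 200.
Sum: 85 + 2.58 + 200 + 41.6 + 200 = 529.18 Myr.

529.18 million years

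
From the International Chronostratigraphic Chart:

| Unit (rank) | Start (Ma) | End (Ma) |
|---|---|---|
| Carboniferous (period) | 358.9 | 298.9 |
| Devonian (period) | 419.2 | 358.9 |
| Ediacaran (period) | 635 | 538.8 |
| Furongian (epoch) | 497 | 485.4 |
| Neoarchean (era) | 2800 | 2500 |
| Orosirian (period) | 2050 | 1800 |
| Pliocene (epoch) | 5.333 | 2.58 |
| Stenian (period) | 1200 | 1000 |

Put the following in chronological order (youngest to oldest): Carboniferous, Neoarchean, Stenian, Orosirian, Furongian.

Sorting by start age (ascending Ma, since larger Ma = older): Carboniferous start 358.9, Furongian start 497, Stenian start 1200, Orosirian start 2050, Neoarchean start 2800.

Carboniferous, Furongian, Stenian, Orosirian, Neoarchean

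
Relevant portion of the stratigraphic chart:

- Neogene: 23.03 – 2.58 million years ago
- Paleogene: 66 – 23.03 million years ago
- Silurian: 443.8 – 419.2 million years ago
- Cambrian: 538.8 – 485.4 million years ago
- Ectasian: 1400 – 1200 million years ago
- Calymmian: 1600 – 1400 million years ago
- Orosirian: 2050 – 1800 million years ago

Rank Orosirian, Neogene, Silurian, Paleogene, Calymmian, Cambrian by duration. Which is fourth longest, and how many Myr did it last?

Paleogene, 42.97 million years

Start − end for each: Orosirian 2050 − 1800 = 250; Neogene 23.03 − 2.58 = 20.45; Silurian 443.8 − 419.2 = 24.6; Paleogene 66 − 23.03 = 42.97; Calymmian 1600 − 1400 = 200; Cambrian 538.8 − 485.4 = 53.4.
Ranking these from longest: Orosirian > Calymmian > Cambrian > Paleogene > Silurian > Neogene.
Position 4 in that ranking is Paleogene, which lasted 42.97 Myr.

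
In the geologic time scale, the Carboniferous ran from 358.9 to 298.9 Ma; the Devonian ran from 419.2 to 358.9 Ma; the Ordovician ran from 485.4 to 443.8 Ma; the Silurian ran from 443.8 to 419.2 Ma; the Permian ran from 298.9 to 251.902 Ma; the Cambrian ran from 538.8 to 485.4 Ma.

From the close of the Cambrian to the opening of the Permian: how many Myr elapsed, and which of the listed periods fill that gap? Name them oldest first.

186.5 million years; Ordovician, Silurian, Devonian, Carboniferous

End of Cambrian = 485.4 Ma; start of Permian = 298.9 Ma.
Gap = 485.4 − 298.9 = 186.5 Myr.
Periods wholly inside 485.4–298.9 Ma: Ordovician (485.4–443.8), Silurian (443.8–419.2), Devonian (419.2–358.9), Carboniferous (358.9–298.9).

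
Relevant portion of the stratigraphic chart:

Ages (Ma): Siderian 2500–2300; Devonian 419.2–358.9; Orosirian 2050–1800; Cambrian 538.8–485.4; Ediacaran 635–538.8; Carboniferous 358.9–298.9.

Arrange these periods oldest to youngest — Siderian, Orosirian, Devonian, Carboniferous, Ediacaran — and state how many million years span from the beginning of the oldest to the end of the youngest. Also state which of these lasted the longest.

Start ages (Ma): Siderian 2500, Orosirian 2050, Ediacaran 635, Devonian 419.2, Carboniferous 358.9.
Ordered oldest to youngest: Siderian, Orosirian, Ediacaran, Devonian, Carboniferous.
Span = 2500 − 298.9 = 2201.1 Myr.
Durations: Devonian 60.3, Carboniferous 60, Orosirian 250, Ediacaran 96.2, Siderian 200 → longest is Orosirian (250 Myr).

Siderian, Orosirian, Ediacaran, Devonian, Carboniferous; total span 2201.1 Myr; longest is Orosirian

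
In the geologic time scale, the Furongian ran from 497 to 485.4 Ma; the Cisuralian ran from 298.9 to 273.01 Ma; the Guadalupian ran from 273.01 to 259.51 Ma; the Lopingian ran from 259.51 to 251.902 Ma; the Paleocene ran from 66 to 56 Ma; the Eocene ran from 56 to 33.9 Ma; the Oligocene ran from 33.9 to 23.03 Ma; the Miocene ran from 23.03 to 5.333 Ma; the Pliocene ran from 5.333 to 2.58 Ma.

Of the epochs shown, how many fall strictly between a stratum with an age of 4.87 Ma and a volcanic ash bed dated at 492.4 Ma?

7

The older date is 492.4 Ma and the younger is 4.87 Ma.
Epochs with start < 492.4 and end > 4.87 Ma: Cisuralian (298.9–273.01), Guadalupian (273.01–259.51), Lopingian (259.51–251.902), Paleocene (66–56), Eocene (56–33.9), Oligocene (33.9–23.03), Miocene (23.03–5.333).
That is 7 complete epochs.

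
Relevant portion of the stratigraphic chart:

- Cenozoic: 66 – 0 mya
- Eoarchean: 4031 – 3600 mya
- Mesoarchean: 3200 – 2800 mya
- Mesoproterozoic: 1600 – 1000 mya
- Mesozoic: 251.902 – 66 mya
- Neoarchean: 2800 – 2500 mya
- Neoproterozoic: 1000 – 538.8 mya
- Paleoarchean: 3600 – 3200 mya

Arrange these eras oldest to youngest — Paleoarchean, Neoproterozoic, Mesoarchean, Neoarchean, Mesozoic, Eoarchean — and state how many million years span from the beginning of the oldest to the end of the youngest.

Eoarchean, Paleoarchean, Mesoarchean, Neoarchean, Neoproterozoic, Mesozoic; total span 3965 Myr

Start ages (Ma): Eoarchean 4031, Paleoarchean 3600, Mesoarchean 3200, Neoarchean 2800, Neoproterozoic 1000, Mesozoic 251.902.
Ordered oldest to youngest: Eoarchean, Paleoarchean, Mesoarchean, Neoarchean, Neoproterozoic, Mesozoic.
Span = 4031 − 66 = 3965 Myr.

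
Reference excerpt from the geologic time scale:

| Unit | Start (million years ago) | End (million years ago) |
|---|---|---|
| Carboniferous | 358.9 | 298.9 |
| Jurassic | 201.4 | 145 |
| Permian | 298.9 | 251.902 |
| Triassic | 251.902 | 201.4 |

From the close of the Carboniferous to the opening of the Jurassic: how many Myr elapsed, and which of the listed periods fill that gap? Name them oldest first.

End of Carboniferous = 298.9 Ma; start of Jurassic = 201.4 Ma.
Gap = 298.9 − 201.4 = 97.5 Myr.
Periods wholly inside 298.9–201.4 Ma: Permian (298.9–251.902), Triassic (251.902–201.4).

97.5 million years; Permian, Triassic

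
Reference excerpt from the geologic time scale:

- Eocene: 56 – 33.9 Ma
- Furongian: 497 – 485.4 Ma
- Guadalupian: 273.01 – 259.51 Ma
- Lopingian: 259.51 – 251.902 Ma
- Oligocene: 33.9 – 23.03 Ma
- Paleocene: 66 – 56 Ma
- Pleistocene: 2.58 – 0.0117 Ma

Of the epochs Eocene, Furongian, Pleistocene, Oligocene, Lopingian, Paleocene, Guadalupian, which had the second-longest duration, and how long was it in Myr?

Start − end for each: Eocene 56 − 33.9 = 22.1; Furongian 497 − 485.4 = 11.6; Pleistocene 2.58 − 0.0117 = 2.5683; Oligocene 33.9 − 23.03 = 10.87; Lopingian 259.51 − 251.902 = 7.608; Paleocene 66 − 56 = 10; Guadalupian 273.01 − 259.51 = 13.5.
Ranking these from longest: Eocene > Guadalupian > Furongian > Oligocene > Paleocene > Lopingian > Pleistocene.
Position 2 in that ranking is Guadalupian, which lasted 13.5 Myr.

Guadalupian, 13.5 million years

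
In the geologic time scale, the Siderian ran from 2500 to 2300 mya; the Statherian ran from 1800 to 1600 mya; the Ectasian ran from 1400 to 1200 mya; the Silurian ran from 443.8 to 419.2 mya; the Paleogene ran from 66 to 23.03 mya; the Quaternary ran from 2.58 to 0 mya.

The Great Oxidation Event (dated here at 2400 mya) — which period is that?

Siderian

2400 Ma lies between 2500 and 2300 Ma, so it falls in the Siderian.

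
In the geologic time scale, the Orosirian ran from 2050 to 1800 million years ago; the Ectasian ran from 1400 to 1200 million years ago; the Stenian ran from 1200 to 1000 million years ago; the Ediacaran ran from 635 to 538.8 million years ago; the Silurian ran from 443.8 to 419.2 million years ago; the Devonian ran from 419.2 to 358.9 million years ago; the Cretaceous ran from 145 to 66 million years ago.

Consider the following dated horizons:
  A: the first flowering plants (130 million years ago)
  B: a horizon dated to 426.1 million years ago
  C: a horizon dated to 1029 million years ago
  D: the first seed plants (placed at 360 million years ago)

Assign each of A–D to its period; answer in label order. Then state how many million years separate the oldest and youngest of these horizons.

A — Cretaceous; B — Silurian; C — Stenian; D — Devonian; span 899 million years

A: 130 Ma lies in 145–66 Ma, so Cretaceous.
B: 426.1 Ma lies in 443.8–419.2 Ma, so Silurian.
C: 1029 Ma lies in 1200–1000 Ma, so Stenian.
D: 360 Ma lies in 419.2–358.9 Ma, so Devonian.
Oldest = 1029 Ma, youngest = 130 Ma → span 899 Myr.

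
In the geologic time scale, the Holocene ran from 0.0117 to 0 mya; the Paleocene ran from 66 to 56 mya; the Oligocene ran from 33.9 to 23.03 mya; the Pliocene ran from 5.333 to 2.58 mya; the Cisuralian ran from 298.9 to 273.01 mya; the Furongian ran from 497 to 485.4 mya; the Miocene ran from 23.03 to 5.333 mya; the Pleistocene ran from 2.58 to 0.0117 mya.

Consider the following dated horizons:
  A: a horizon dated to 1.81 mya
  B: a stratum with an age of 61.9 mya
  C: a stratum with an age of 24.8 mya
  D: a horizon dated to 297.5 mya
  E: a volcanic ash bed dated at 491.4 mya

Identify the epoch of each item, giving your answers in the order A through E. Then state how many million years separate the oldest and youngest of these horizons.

A — Pleistocene; B — Paleocene; C — Oligocene; D — Cisuralian; E — Furongian; span 489.59 million years

Match each age against the start–end ranges in the excerpt: A = 1.81 Ma → Pleistocene (2.58–0.0117); B = 61.9 Ma → Paleocene (66–56); C = 24.8 Ma → Oligocene (33.9–23.03); D = 297.5 Ma → Cisuralian (298.9–273.01); E = 491.4 Ma → Furongian (497–485.4).
The largest age is 491.4 Ma and the smallest is 1.81 Ma; their difference is 489.59 Myr.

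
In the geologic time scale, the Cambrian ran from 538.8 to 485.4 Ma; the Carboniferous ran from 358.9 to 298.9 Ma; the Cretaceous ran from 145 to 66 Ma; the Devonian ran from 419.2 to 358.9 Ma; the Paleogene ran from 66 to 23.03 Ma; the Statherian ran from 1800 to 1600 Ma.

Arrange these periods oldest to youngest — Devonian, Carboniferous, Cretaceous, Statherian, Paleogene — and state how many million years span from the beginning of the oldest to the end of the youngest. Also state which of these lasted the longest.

Statherian, Devonian, Carboniferous, Cretaceous, Paleogene; total span 1776.97 Myr; longest is Statherian

From the excerpt: Devonian 419.2–358.9; Carboniferous 358.9–298.9; Cretaceous 145–66; Statherian 1800–1600; Paleogene 66–23.03 (Ma).
Larger Ma is earlier, so the oldest is Statherian and the youngest is Paleogene; oldest to youngest: Statherian, Devonian, Carboniferous, Cretaceous, Paleogene.
Oldest start 1800 minus youngest end 23.03 gives 1776.97 Myr overall.
Individual lengths (start − end): Cretaceous 79; Statherian 200; Devonian 60.3; Carboniferous 60; Paleogene 42.97. The largest is Statherian at 200 Myr.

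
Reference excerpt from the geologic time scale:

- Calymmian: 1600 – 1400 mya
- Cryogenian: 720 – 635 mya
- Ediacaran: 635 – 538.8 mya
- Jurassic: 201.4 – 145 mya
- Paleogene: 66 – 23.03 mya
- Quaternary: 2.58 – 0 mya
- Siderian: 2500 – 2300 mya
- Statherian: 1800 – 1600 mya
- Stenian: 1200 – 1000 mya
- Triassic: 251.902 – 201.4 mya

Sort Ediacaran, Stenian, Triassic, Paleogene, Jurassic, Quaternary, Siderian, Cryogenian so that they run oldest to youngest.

The oldest of these is Siderian (starts 2500 Ma) and the youngest is Quaternary (ends 0 Ma).
In between, by decreasing start age: Stenian (1200), Cryogenian (720), Ediacaran (635), Triassic (251.902), Jurassic (201.4), Paleogene (66).

Siderian, then Stenian, then Cryogenian, then Ediacaran, then Triassic, then Jurassic, then Paleogene, then Quaternary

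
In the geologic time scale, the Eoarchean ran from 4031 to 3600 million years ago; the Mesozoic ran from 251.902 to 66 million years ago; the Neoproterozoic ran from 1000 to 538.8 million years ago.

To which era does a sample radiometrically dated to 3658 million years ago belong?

3658 Ma lies between 4031 and 3600 Ma, so it falls in the Eoarchean.

Eoarchean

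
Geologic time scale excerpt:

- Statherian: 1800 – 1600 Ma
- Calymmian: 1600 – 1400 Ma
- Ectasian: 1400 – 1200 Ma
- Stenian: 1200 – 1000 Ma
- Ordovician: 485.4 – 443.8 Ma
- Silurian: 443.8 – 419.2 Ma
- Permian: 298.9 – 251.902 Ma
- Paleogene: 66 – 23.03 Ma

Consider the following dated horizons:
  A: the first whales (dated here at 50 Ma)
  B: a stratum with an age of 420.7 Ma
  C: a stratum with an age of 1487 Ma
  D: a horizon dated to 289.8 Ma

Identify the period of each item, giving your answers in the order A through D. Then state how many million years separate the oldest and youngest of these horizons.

A — Paleogene; B — Silurian; C — Calymmian; D — Permian; span 1437 million years

A: 50 Ma lies in 66–23.03 Ma, so Paleogene.
B: 420.7 Ma lies in 443.8–419.2 Ma, so Silurian.
C: 1487 Ma lies in 1600–1400 Ma, so Calymmian.
D: 289.8 Ma lies in 298.9–251.902 Ma, so Permian.
Oldest = 1487 Ma, youngest = 50 Ma → span 1437 Myr.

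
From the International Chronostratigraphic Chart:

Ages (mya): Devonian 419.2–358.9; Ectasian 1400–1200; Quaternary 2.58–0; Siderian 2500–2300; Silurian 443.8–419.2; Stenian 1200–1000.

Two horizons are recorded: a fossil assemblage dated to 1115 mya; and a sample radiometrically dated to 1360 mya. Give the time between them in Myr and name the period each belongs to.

245 million years apart; the first in the Stenian, the second in the Ectasian

Elapsed time: 1360 − 1115 = 245 Myr.
1115 Ma lies within 1200–1000 Ma: Stenian.
1360 Ma lies within 1400–1200 Ma: Ectasian.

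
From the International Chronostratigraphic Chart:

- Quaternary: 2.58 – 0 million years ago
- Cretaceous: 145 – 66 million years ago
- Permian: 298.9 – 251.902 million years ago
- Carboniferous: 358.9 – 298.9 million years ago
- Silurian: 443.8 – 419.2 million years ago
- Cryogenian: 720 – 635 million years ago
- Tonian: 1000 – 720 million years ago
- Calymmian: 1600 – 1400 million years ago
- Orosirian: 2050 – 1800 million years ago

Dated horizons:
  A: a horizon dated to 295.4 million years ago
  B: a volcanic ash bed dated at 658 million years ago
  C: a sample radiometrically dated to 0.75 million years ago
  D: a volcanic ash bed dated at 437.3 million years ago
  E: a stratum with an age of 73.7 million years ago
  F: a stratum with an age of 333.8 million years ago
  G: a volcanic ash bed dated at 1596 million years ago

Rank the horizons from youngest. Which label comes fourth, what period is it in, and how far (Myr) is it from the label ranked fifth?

F, in the Carboniferous; 103.5 million years to D

Smaller Ma means younger, so youngest first: C 0.75 < E 73.7 < A 295.4 < F 333.8 < D 437.3 < B 658 < G 1596.
Counting 4 along gives F (333.8 Ma); the excerpt puts that inside the Carboniferous, 358.9–298.9 Ma.
Next in line is D (437.3 Ma), and 437.3 − 333.8 = 103.5 Myr.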